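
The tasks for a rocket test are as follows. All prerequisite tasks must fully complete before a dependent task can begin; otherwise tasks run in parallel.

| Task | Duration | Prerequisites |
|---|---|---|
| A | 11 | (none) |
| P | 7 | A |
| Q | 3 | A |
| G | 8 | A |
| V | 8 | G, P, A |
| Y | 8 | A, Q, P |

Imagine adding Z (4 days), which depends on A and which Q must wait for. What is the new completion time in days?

Originally the rocket test takes 27 days.
With Z inserted, Q now waits for max(A, Z).
New critical path: A→G→V = 11+8+8 = 27 ⇒ 27 days.

27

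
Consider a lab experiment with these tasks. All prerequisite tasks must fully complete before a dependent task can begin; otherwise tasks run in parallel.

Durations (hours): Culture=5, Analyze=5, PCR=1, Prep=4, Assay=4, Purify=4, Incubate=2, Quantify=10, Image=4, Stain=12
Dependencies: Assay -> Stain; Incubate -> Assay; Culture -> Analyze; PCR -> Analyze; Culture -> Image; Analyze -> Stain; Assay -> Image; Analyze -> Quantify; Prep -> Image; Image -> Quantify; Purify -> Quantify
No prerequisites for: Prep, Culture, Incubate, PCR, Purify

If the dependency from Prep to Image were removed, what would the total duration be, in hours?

Before: longest chain Culture→Analyze→Stain = 5+5+12 = 22, finish 22.
Dropping Prep→Image doesn't change Image's earliest start (6); another predecessor still binds.
The longest chain is now Culture→Analyze→Stain = 5+5+12 = 22, so the lab experiment takes 22 hours.

22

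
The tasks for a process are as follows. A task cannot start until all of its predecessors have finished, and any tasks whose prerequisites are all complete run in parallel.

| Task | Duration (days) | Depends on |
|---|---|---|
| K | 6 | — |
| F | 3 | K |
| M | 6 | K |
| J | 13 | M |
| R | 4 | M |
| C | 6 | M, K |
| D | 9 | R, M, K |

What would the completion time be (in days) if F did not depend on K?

25

Before: longest chain K→M→J = 6+6+13 = 25, finish 25.
Without K→F, F's earliest start moves from 6 to 0.
New critical path: K→M→J = 6+6+13 = 25 ⇒ 25 days.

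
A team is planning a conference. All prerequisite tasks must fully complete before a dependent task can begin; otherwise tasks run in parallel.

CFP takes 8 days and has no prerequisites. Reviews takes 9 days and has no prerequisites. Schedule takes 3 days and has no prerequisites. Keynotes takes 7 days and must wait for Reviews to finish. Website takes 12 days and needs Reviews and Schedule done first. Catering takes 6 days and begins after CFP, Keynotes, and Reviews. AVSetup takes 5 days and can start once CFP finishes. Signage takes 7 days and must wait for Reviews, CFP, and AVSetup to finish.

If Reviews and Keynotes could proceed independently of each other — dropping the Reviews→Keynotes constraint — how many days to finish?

21

Original critical path: Reviews→Keynotes→Catering = 9+7+6 = 22 ⇒ 22 days.
Without Reviews→Keynotes, Keynotes's earliest start moves from 9 to 0.
The longest chain is now Reviews→Website = 9+12 = 21, so the schedule takes 21 days.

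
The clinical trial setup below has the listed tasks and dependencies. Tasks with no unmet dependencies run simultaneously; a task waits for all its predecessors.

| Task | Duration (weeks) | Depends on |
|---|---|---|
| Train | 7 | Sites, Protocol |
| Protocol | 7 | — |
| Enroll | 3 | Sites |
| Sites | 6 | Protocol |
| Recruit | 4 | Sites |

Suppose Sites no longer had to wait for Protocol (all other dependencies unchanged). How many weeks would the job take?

With the dependency in place, Protocol→Sites→Train = 7+6+7 = 20 sets the finish at 20 weeks.
Without Protocol→Sites, Sites's earliest start moves from 7 to 0.
After: Protocol→Train = 7+7 = 14 → 14 weeks.

14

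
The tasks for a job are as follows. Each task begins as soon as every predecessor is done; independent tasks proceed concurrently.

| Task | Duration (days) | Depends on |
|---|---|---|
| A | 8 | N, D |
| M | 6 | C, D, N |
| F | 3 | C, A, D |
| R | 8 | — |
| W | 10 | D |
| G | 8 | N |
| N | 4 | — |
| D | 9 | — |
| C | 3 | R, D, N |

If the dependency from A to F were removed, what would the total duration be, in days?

19

Original critical path: D→A→F = 9+8+3 = 20 ⇒ 20 days.
Without A→F, F's earliest start moves from 17 to 12.
The longest chain is now D→W = 9+10 = 19, so the project takes 19 days.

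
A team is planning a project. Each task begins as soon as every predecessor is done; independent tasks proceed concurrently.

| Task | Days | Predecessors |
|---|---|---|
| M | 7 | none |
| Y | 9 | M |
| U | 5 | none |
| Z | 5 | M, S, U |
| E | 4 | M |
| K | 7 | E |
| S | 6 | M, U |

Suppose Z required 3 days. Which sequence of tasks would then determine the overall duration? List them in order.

Critical path before the change: M→S→Z = 7+6+5 = 18 giving 18 days.
Z lies on that path, so at 3 days the path becomes 16 days.
New critical path: M→E→K = 7+4+7 = 18 ⇒ 18 days.

M, E, K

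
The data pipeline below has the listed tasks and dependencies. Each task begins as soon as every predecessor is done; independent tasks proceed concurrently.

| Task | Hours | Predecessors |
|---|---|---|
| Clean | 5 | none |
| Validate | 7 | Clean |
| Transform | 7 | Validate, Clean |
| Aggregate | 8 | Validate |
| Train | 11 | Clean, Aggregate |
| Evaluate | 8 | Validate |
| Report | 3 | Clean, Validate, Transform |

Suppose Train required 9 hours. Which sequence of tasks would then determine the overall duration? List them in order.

Clean, Validate, Aggregate, Train

Actual critical path: Clean→Validate→Aggregate→Train = 5+7+8+11 = 31 ⇒ 31 hours.
Train is on the critical path; changing it to 9 makes that path 29 hours.
No other chain overtakes it, so the finish is 29 hours.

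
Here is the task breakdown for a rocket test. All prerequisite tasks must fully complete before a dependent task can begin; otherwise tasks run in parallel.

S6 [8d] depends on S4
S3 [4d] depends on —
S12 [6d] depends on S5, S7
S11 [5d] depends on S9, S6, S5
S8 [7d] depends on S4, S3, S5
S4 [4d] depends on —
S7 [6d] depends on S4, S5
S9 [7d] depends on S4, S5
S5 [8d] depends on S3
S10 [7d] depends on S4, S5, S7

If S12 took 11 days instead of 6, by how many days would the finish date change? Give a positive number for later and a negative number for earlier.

4

As given, the longest chain is S3→S5→S7→S10 = 4+8+6+7 = 25, so the finish is 25 days.
The longest path through S12 is only 24 days, so S12 has float 1.
Now S3→S5→S7→S12 = 4+8+6+11 = 29 is longest, so the finish becomes 29 days.
Change in finish: 29 − 25 = +4 days.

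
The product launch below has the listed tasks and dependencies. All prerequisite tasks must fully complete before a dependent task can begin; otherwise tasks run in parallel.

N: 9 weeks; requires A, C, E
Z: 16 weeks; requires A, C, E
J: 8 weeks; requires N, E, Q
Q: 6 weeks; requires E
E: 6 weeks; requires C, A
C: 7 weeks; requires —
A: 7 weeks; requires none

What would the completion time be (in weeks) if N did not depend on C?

30

With the dependency in place, C→E→N→J = 7+6+9+8 = 30 sets the finish at 30 weeks.
Dropping C→N doesn't change N's earliest start (13); another predecessor still binds.
After: C→E→N→J = 7+6+9+8 = 30 → 30 weeks.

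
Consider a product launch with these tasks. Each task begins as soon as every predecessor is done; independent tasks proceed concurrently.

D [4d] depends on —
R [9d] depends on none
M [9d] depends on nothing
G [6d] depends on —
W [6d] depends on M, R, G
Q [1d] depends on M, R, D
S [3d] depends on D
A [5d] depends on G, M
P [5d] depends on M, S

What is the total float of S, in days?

3

R→W = 9+6 = 15 sets the makespan at 15 days.
Longest path through S: 12 days (earliest finish 7, latest finish 10).
Float = 15 − 12 = 3.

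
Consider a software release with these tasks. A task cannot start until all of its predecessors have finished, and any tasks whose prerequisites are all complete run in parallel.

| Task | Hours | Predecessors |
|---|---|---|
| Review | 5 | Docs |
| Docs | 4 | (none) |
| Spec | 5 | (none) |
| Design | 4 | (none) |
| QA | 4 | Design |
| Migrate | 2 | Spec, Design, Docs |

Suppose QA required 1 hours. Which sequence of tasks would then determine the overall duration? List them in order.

Docs, Review

As given, the longest chain is Docs→Review = 4+5 = 9, so the finish is 9 hours.
QA has 1 hour of float (longest path through it is 8).
That remains the longest chain; total 9 hours.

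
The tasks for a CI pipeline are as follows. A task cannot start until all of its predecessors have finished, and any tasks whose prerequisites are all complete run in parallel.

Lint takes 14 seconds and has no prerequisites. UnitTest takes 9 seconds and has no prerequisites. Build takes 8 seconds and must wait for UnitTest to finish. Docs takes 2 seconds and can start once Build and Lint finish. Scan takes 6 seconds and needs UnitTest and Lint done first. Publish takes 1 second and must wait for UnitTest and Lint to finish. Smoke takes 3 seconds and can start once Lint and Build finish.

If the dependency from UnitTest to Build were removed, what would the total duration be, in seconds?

20

Original critical path: Lint→Scan = 14+6 = 20 ⇒ 20 seconds.
Without UnitTest→Build, Build's earliest start moves from 9 to 0.
The longest chain is now Lint→Scan = 14+6 = 20, so the job takes 20 seconds.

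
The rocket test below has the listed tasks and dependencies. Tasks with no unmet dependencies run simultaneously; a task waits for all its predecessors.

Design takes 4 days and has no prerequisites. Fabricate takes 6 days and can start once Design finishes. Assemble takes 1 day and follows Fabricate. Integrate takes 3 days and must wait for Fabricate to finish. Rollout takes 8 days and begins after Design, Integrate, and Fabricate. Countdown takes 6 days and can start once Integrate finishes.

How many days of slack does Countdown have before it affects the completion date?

Critical path: Design→Fabricate→Integrate→Rollout = 4+6+3+8 = 21, so the finish is 21 days.
Longest path through Countdown: 19 days (earliest finish 19, latest finish 21).
So Countdown can slip 21 − 19 = 2 days.

2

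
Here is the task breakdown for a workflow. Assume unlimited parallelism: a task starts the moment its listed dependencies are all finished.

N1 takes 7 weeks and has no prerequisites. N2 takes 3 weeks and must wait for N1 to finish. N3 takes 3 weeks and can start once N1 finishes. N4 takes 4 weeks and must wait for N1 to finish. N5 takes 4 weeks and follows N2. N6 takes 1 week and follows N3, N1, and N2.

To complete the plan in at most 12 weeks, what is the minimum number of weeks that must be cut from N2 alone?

2

Current finish: 14 weeks; target: 12.
N2 is on every critical path, so each week cut from N2 cuts the finish by one (this holds down to a finish of 12).
Need 14 − 12 = 2 weeks off N2 → N2 becomes 1 week, finish becomes 12.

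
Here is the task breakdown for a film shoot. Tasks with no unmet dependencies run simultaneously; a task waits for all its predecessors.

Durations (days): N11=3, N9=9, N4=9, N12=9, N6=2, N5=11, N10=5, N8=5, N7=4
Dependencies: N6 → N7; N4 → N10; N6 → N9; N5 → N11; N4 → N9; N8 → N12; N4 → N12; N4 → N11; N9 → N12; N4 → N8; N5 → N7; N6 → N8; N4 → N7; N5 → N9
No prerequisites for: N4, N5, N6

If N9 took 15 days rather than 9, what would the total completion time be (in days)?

Actual critical path: N5→N9→N12 = 11+9+9 = 29 ⇒ 29 days.
N9 is on the critical path; changing it to 15 makes that path 35 days.
No other chain overtakes it, so the finish is 35 days.

35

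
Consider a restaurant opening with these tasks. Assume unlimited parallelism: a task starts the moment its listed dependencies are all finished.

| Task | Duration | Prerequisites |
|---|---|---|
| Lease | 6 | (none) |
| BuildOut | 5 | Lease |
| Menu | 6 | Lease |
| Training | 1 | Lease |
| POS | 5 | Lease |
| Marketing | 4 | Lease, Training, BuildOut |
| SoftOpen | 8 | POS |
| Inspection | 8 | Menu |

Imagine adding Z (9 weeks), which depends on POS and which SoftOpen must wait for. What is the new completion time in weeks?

Originally the plan takes 20 weeks.
With Z inserted, SoftOpen now waits for max(POS, Z).
New critical path: Lease→POS→Z→SoftOpen = 6+5+9+8 = 28 ⇒ 28 weeks.

28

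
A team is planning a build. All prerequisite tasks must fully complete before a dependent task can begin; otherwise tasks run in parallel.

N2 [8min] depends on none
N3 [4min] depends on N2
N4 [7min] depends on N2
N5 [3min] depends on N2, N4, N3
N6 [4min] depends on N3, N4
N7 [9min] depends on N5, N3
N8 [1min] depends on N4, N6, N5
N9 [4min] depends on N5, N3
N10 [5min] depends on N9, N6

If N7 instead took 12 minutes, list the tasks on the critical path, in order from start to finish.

N2, N4, N5, N7

As given, the longest chain is N2→N4→N5→N7 = 8+7+3+9 = 27, so the finish is 27 minutes.
Since N7 is critical, the +3 change carries straight to that chain (now 30 minutes).
The critical path is still N2→N4→N5→N7; finish is now 30 minutes.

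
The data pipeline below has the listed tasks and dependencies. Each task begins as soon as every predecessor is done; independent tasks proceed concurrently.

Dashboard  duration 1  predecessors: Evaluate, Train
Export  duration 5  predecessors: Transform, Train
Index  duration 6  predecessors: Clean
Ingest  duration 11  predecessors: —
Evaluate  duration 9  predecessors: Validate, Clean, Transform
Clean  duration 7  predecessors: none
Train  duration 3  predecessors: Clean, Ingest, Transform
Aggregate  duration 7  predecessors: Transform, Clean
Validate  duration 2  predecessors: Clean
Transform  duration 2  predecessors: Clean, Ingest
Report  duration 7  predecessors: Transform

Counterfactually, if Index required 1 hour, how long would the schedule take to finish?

23

Actual critical path: Ingest→Transform→Evaluate→Dashboard = 11+2+9+1 = 23 ⇒ 23 hours.
Index has 10 hours of float (longest path through it is 13).
That remains the longest chain; total 23 hours.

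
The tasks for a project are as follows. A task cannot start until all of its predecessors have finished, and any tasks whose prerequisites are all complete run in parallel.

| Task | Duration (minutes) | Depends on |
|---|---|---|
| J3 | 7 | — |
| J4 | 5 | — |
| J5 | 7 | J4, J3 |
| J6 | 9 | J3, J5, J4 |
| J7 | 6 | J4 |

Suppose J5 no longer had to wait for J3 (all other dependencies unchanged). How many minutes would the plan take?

21

Before: longest chain J3→J5→J6 = 7+7+9 = 23, finish 23.
Without J3→J5, J5's earliest start moves from 7 to 5.
After: J4→J5→J6 = 5+7+9 = 21 → 21 minutes.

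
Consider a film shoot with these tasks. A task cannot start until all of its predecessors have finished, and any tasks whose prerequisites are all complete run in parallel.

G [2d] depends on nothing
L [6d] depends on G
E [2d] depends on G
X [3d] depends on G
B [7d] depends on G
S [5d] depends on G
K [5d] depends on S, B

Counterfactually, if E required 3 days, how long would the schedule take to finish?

14

As given, the longest chain is G→B→K = 2+7+5 = 14, so the finish is 14 days.
The longest path through E is only 4 days, so E has float 10.
That remains the longest chain; total 14 days.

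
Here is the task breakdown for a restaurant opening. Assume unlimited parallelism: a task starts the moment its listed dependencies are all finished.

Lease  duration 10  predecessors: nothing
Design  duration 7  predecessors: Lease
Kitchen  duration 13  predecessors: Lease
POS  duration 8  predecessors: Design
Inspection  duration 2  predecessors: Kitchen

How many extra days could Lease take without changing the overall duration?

The longest chain is Lease→Design→POS = 10+7+8 = 25; overall finish 25 days.
The longest chain containing Lease totals 25 days.
So Lease can slip 10 − 10 = 0 days.

0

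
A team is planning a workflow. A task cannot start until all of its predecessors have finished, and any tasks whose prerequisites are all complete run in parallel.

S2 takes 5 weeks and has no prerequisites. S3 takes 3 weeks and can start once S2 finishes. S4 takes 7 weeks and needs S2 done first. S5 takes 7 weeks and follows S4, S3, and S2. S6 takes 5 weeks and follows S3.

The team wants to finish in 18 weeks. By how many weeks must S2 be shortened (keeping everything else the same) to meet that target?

Current finish: 19 weeks; target: 18.
S2 is on every critical path, so each week cut from S2 cuts the finish by one (this holds down to a finish of 15).
Need 19 − 18 = 1 week off S2 → S2 becomes 4 weeks, finish becomes 18.

1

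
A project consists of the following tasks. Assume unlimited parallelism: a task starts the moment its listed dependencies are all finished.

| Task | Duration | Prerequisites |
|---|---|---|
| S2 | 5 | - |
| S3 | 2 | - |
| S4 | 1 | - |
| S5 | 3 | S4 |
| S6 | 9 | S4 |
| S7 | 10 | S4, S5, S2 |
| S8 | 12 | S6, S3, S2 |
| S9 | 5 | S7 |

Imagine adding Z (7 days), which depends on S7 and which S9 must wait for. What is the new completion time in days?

Originally the schedule takes 22 days.
With Z inserted, S9 now waits for max(S7, Z).
New critical path: S2→S7→Z→S9 = 5+10+7+5 = 27 ⇒ 27 days.

27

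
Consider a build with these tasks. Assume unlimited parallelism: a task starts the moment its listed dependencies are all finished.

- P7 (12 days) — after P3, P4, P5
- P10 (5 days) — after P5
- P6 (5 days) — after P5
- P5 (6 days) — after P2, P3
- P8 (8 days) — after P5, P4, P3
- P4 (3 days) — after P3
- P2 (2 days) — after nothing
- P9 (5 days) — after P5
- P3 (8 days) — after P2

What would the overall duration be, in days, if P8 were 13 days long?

Critical path before the change: P2→P3→P5→P7 = 2+8+6+12 = 28 giving 28 days.
P8 is off the critical path — its longest chain is 24 days, giving 4 of slack.
New critical path: P2→P3→P5→P8 = 2+8+6+13 = 29 ⇒ 29 days.

29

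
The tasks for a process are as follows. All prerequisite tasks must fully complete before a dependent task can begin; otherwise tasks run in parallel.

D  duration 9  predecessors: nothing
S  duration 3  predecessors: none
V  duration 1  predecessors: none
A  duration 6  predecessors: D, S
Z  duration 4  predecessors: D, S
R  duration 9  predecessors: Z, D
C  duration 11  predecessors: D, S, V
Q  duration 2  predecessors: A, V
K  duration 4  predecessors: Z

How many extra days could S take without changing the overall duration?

6

D→Z→R = 9+4+9 = 22 sets the makespan at 22 days.
The longest chain containing S totals 16 days.
Float = 22 − 16 = 6.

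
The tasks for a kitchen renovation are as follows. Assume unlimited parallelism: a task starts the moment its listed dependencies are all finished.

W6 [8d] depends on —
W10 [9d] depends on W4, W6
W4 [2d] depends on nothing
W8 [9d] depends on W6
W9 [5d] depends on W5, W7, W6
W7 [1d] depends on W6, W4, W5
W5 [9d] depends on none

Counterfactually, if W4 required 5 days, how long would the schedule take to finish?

17

The binding path is W6→W8 = 8+9 = 17; finish at 17 days.
W4 has 6 days of float (longest path through it is 11).
The critical path is still W6→W8; finish is now 17 days.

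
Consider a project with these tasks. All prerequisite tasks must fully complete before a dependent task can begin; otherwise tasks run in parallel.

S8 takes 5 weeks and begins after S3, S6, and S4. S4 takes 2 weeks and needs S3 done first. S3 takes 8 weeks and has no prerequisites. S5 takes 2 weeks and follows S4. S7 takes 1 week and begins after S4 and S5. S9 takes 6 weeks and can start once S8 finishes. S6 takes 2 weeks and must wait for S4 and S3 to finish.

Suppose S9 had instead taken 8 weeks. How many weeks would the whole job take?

25

The binding path is S3→S4→S6→S8→S9 = 8+2+2+5+6 = 23; finish at 23 weeks.
S9 is on the critical path; changing it to 8 makes that path 25 weeks.
No other chain overtakes it, so the finish is 25 weeks.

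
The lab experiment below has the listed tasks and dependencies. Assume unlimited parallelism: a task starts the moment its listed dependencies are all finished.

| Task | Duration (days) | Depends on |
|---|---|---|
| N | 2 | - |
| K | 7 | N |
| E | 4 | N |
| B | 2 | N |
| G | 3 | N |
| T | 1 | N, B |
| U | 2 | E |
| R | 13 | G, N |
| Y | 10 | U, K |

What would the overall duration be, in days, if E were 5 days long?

19

Actual critical path: N→K→Y = 2+7+10 = 19 ⇒ 19 days.
The longest path through E is only 18 days, so E has float 1.
That remains the longest chain; total 19 days.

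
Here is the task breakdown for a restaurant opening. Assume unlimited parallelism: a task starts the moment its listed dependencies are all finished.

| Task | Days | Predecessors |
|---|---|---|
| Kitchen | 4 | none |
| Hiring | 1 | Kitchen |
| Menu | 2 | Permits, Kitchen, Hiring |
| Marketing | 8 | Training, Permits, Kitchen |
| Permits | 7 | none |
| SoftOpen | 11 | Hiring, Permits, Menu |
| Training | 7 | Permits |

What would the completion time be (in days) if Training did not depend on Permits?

20

Before: longest chain Permits→Training→Marketing = 7+7+8 = 22, finish 22.
Without Permits→Training, Training's earliest start moves from 7 to 0.
After: Permits→Menu→SoftOpen = 7+2+11 = 20 → 20 days.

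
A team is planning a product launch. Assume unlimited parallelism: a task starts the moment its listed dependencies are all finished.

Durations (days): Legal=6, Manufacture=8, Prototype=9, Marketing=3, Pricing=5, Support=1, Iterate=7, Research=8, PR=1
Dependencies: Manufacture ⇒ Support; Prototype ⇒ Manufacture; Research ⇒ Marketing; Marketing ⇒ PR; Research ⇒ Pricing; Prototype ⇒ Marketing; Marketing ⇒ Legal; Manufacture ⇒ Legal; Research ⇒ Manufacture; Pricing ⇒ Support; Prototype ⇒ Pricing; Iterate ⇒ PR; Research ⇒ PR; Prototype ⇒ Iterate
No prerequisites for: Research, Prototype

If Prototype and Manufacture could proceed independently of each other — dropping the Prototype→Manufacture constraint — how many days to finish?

Original critical path: Prototype→Manufacture→Legal = 9+8+6 = 23 ⇒ 23 days.
Without Prototype→Manufacture, Manufacture's earliest start moves from 9 to 8.
The longest chain is now Research→Manufacture→Legal = 8+8+6 = 22, so the project takes 22 days.

22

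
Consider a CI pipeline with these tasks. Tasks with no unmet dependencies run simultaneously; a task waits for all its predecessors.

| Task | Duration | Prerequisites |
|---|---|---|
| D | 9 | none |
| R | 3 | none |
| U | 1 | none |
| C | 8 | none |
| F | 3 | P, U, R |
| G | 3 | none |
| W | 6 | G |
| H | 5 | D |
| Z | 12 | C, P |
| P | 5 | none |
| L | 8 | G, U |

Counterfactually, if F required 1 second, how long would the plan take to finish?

As given, the longest chain is C→Z = 8+12 = 20, so the finish is 20 seconds.
The longest path through F is only 8 seconds, so F has float 12.
No other chain overtakes it, so the finish is 20 seconds.

20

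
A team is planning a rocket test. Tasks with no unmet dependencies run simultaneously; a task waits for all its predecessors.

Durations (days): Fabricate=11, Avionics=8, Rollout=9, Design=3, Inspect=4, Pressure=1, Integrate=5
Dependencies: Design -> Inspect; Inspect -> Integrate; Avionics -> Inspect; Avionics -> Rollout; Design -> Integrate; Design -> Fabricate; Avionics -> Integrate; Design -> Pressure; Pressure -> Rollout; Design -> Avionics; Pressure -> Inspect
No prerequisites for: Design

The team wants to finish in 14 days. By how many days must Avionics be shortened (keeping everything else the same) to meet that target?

6

Current finish: 20 days; target: 14.
Avionics is on every critical path, so each day cut from Avionics cuts the finish by one (this holds down to a finish of 14).
Need 20 − 14 = 6 days off Avionics → Avionics becomes 2 days, finish becomes 14.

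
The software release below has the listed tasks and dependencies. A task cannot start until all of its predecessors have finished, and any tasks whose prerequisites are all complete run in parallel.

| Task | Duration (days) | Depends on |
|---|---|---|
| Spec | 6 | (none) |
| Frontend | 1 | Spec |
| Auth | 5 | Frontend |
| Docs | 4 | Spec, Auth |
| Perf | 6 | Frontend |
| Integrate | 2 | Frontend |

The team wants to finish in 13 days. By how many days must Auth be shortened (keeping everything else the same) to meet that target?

Current finish: 16 days; target: 13.
Auth is on every critical path, so each day cut from Auth cuts the finish by one (this holds down to a finish of 13).
Need 16 − 13 = 3 days off Auth → Auth becomes 2 days, finish becomes 13.

3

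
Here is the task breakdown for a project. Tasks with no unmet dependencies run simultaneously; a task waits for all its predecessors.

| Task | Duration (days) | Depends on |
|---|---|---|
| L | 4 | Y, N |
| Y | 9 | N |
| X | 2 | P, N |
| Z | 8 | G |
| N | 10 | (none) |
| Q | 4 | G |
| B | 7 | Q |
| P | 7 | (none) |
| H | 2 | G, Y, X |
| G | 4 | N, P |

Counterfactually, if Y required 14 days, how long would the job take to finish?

As given, the longest chain is N→G→Q→B = 10+4+4+7 = 25, so the finish is 25 days.
Y has 2 days of float (longest path through it is 23).
New critical path: N→Y→L = 10+14+4 = 28 ⇒ 28 days.

28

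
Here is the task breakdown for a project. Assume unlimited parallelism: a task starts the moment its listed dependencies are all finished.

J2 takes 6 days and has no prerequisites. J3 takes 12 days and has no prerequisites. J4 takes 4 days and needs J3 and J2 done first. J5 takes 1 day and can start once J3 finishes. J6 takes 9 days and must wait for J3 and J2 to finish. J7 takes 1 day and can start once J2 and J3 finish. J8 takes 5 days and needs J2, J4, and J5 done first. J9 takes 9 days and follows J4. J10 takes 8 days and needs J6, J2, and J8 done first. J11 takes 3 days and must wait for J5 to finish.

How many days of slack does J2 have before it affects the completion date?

J3→J4→J8→J10 = 12+4+5+8 = 29 sets the makespan at 29 days.
J2 finishes as early as 6 and must finish by 12.
So J2 can slip 12 − 6 = 6 days.

6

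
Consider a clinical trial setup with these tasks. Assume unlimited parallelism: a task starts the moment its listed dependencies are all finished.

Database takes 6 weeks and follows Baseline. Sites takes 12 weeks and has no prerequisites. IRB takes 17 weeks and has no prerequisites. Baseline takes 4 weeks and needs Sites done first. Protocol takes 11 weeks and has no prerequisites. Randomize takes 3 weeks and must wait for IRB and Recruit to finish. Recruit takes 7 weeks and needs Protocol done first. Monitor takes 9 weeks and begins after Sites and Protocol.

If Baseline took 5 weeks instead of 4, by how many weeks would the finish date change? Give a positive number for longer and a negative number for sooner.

As given, the longest chain is Sites→Baseline→Database = 12+4+6 = 22, so the finish is 22 weeks.
Baseline lies on that path, so at 5 weeks the path becomes 23 weeks.
The critical path is still Sites→Baseline→Database; finish is now 23 weeks.
Change in finish: 23 − 22 = +1 weeks.

1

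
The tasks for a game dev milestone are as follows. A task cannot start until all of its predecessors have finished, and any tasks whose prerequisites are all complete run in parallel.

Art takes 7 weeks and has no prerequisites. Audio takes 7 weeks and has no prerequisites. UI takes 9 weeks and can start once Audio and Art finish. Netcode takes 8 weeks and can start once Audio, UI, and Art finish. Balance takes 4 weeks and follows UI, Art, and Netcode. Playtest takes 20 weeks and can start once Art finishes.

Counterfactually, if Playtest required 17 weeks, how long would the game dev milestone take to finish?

The binding path is Art→UI→Netcode→Balance = 7+9+8+4 = 28; finish at 28 weeks.
Playtest has 1 week of float (longest path through it is 27).
No other chain overtakes it, so the finish is 28 weeks.

28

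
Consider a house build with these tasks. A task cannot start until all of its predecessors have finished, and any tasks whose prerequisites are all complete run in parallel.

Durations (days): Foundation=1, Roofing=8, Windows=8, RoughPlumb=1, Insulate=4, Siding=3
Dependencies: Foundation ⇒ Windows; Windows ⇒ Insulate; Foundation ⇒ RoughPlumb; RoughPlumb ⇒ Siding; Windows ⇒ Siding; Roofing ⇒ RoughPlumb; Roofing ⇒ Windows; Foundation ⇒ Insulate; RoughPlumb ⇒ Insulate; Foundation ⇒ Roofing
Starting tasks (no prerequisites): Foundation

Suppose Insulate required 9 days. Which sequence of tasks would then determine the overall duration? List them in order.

Critical path before the change: Foundation→Roofing→Windows→Insulate = 1+8+8+4 = 21 giving 21 days.
Since Insulate is critical, the +5 change carries straight to that chain (now 26 days).
That remains the longest chain; total 26 days.

Foundation, Roofing, Windows, Insulate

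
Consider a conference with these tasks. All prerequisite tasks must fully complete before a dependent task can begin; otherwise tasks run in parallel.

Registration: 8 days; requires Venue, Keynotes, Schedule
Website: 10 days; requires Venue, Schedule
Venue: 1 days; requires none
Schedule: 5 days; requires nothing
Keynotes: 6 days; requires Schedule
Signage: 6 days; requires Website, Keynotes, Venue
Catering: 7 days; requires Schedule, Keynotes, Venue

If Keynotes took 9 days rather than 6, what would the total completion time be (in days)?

Baseline: Schedule→Website→Signage = 5+10+6 = 21 → 21 days.
The longest path through Keynotes is only 19 days, so Keynotes has float 2.
New critical path: Schedule→Keynotes→Registration = 5+9+8 = 22 ⇒ 22 days.

22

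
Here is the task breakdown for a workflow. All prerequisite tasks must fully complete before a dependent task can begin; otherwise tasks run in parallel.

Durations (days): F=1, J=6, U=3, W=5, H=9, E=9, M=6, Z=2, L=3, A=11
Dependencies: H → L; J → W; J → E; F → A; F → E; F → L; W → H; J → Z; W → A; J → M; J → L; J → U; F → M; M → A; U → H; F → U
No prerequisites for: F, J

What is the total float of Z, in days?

15

The longest chain is J→W→H→L = 6+5+9+3 = 23; overall finish 23 days.
The longest chain containing Z totals 8 days.
So Z can slip 23 − 8 = 15 days.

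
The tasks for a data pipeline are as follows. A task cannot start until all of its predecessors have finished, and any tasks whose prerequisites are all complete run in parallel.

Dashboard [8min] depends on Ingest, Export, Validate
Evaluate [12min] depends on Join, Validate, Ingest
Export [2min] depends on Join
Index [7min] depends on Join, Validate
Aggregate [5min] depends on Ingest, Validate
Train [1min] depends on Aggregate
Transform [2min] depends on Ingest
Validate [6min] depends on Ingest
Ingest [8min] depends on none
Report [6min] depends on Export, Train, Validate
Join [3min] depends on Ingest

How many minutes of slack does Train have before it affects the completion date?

0

Critical path: Ingest→Validate→Aggregate→Train→Report = 8+6+5+1+6 = 26, so the finish is 26 minutes.
The longest chain containing Train totals 26 minutes.
So Train can slip 20 − 20 = 0 minutes.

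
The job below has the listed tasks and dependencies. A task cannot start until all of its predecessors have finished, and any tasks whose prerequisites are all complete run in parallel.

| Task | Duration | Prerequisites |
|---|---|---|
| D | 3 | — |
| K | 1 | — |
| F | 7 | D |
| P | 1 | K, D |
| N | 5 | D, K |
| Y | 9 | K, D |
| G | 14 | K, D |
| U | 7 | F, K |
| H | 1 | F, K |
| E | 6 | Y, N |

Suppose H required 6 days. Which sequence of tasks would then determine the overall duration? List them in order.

Critical path before the change: D→Y→E = 3+9+6 = 18 giving 18 days.
H is off the critical path — its longest chain is 11 days, giving 7 of slack.
No other chain overtakes it, so the finish is 18 days.

D, Y, E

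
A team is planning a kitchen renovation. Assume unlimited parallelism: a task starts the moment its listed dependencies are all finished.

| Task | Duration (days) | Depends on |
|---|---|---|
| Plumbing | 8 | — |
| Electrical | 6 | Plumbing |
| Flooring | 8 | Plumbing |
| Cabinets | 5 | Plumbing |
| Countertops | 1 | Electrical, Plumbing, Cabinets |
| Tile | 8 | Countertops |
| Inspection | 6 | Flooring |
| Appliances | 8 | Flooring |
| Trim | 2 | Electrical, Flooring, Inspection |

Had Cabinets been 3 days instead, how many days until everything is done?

As given, the longest chain is Plumbing→Flooring→Inspection→Trim = 8+8+6+2 = 24, so the finish is 24 days.
Cabinets is off the critical path — its longest chain is 22 days, giving 2 of slack.
The critical path is still Plumbing→Flooring→Inspection→Trim; finish is now 24 days.

24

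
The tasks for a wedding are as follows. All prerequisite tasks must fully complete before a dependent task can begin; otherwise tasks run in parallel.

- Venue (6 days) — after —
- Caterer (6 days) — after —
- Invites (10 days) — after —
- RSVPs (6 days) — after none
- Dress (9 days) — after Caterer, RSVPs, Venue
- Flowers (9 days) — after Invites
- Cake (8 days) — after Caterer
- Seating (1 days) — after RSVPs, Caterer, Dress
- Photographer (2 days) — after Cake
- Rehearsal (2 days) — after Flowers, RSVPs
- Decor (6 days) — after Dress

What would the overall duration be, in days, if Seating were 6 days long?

21

Baseline: Venue→Dress→Decor = 6+9+6 = 21 → 21 days.
Seating is off the critical path — its longest chain is 16 days, giving 5 of slack.
New critical path: Venue→Dress→Seating = 6+9+6 = 21 ⇒ 21 days.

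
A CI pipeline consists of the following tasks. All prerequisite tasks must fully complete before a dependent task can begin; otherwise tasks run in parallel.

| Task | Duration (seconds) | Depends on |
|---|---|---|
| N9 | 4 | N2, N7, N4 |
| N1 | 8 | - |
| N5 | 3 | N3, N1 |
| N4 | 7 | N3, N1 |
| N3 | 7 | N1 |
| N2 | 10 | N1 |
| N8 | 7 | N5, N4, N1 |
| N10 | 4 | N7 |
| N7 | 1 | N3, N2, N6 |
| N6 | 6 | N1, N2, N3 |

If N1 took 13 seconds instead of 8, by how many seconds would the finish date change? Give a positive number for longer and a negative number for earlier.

Actual critical path: N1→N2→N6→N7→N9 = 8+10+6+1+4 = 29 ⇒ 29 seconds.
N1 lies on that path, so at 13 seconds the path becomes 34 seconds.
That remains the longest chain; total 34 seconds.
Change in finish: 34 − 29 = +5 seconds.

5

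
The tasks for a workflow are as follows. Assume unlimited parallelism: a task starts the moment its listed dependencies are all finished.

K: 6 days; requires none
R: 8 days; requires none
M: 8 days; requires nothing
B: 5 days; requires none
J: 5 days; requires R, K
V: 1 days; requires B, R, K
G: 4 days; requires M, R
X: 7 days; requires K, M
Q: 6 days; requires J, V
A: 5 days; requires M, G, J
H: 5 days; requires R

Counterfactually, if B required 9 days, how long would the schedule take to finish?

19

Baseline: R→J→Q = 8+5+6 = 19 → 19 days.
The longest path through B is only 12 days, so B has float 7.
That remains the longest chain; total 19 days.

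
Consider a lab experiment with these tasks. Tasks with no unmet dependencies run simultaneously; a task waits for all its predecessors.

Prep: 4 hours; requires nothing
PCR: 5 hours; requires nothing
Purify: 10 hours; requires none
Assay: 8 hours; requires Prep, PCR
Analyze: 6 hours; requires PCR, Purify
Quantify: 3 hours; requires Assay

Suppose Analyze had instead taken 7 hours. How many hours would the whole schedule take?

As given, the longest chain is Purify→Analyze = 10+6 = 16, so the finish is 16 hours.
Since Analyze is critical, the +1 change carries straight to that chain (now 17 hours).
That remains the longest chain; total 17 hours.

17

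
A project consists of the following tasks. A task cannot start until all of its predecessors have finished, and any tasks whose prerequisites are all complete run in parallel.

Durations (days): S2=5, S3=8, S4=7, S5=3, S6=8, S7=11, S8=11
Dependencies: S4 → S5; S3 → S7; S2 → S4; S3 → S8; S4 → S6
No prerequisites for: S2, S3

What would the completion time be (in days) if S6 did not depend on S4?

With the dependency in place, S2→S4→S6 = 5+7+8 = 20 sets the finish at 20 days.
Without S4→S6, S6's earliest start moves from 12 to 0.
New critical path: S3→S7 = 8+11 = 19 ⇒ 19 days.

19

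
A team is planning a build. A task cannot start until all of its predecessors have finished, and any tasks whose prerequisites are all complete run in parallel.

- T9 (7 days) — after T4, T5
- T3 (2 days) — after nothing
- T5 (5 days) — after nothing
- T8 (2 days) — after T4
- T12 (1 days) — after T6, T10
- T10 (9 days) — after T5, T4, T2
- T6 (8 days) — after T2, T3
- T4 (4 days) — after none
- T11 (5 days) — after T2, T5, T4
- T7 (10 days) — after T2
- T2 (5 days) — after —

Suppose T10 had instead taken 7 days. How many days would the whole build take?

15

Baseline: T5→T10→T12 = 5+9+1 = 15 → 15 days.
T10 is on the critical path; changing it to 7 makes that path 13 days.
Now T2→T7 = 5+10 = 15 is longest, so the finish becomes 15 days.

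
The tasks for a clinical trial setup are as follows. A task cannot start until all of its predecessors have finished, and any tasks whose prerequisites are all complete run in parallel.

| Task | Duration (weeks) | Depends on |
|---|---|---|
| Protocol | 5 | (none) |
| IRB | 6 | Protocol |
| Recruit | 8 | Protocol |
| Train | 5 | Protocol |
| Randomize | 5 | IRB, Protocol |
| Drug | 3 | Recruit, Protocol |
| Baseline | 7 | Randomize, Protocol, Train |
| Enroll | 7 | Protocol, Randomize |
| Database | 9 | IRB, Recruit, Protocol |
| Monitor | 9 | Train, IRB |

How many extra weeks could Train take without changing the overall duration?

4

Critical path: Protocol→IRB→Randomize→Baseline = 5+6+5+7 = 23, so the finish is 23 weeks.
The longest chain containing Train totals 19 weeks.
Float = 23 − 19 = 4.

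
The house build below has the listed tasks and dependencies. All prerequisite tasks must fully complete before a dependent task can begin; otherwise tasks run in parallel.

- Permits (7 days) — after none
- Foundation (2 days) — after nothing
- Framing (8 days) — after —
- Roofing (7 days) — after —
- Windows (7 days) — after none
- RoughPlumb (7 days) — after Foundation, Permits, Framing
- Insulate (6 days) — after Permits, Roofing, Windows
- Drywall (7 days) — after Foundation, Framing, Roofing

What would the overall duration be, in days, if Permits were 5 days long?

15

The binding path is Framing→RoughPlumb = 8+7 = 15; finish at 15 days.
Permits has 1 day of float (longest path through it is 14).
That remains the longest chain; total 15 days.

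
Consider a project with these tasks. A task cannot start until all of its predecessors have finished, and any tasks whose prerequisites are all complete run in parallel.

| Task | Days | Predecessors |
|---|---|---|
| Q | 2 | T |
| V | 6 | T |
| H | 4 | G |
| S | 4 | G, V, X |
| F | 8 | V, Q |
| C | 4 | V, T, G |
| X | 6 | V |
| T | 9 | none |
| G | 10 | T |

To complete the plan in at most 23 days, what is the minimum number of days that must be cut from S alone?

Current finish: 25 days; target: 23.
S is on every critical path, so each day cut from S cuts the finish by one (this holds down to a finish of 23).
Need 25 − 23 = 2 days off S → S becomes 2 days, finish becomes 23.

2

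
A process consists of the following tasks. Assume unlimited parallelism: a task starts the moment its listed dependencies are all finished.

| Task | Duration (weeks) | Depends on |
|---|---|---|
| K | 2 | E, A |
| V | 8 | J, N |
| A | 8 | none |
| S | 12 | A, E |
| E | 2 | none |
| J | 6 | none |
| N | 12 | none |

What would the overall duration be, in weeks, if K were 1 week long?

The binding path is A→S = 8+12 = 20; finish at 20 weeks.
The longest path through K is only 10 weeks, so K has float 10.
The critical path is still A→S; finish is now 20 weeks.

20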